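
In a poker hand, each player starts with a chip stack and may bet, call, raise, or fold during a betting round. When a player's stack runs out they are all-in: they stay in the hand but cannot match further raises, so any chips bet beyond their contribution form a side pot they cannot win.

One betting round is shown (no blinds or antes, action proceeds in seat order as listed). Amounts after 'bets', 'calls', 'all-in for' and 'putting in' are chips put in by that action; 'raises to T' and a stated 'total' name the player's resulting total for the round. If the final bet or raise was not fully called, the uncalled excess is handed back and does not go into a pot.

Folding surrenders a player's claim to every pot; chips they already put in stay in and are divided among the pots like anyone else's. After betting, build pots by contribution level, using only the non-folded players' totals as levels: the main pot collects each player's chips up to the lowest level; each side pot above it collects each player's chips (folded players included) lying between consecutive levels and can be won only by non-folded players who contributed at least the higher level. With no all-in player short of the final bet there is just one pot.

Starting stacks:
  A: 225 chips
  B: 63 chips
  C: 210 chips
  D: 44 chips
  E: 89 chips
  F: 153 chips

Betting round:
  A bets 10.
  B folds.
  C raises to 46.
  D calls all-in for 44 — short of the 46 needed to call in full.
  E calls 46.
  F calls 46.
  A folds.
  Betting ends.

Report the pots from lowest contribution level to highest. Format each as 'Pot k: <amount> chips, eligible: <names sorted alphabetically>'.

Contributions: A=10, C=46, D=44, E=46, F=46
Folded: A, B
Pot levels (distinct totals of non-folded players): 44, 46
Layer 1-44: A 10 + C 44 + D 44 + E 44 + F 44 = 186 chips; eligible C, D, E, F
Layer 45-46: 2 each from C, E, F = 2*3 = 6 chips; eligible C, E, F

Pot 1: 186 chips, eligible: C, D, E, F
Pot 2: 6 chips, eligible: C, E, F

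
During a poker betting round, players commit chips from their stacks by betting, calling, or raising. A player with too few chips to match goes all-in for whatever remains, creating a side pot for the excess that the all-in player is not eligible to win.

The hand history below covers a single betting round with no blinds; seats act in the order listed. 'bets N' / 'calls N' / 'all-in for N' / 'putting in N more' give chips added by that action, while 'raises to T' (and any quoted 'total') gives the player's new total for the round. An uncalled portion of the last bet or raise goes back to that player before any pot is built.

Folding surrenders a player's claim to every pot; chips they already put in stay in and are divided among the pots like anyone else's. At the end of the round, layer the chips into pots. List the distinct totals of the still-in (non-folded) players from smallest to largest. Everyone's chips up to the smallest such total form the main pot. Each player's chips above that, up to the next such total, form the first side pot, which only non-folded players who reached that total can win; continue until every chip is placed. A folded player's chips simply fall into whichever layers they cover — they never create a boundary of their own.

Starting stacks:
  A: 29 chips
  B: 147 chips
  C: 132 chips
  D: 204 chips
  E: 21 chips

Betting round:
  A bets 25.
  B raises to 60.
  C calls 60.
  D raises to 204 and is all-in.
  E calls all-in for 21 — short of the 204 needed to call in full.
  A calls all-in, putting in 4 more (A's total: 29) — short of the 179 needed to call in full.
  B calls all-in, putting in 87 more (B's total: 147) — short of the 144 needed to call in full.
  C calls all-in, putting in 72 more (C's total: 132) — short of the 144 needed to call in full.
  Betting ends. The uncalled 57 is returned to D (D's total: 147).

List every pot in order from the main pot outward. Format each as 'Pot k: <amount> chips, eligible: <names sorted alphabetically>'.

Contributions (after 57 returned to D): A=29, B=147, C=132, D=147, E=21
Pot levels (distinct totals of non-folded players): 21, 29, 132, 147
Layer 1-21: 21 each from A, B, C, D, E = 21*5 = 105 chips; eligible A, B, C, D, E
Layer 22-29: 8 each from A, B, C, D = 8*4 = 32 chips; eligible A, B, C, D
Layer 30-132: 103 each from B, C, D = 103*3 = 309 chips; eligible B, C, D
Layer 133-147: 15 each from B, D = 15*2 = 30 chips; eligible B, D

Pot 1: 105 chips, eligible: A, B, C, D, E
Pot 2: 32 chips, eligible: A, B, C, D
Pot 3: 309 chips, eligible: B, C, D
Pot 4: 30 chips, eligible: B, D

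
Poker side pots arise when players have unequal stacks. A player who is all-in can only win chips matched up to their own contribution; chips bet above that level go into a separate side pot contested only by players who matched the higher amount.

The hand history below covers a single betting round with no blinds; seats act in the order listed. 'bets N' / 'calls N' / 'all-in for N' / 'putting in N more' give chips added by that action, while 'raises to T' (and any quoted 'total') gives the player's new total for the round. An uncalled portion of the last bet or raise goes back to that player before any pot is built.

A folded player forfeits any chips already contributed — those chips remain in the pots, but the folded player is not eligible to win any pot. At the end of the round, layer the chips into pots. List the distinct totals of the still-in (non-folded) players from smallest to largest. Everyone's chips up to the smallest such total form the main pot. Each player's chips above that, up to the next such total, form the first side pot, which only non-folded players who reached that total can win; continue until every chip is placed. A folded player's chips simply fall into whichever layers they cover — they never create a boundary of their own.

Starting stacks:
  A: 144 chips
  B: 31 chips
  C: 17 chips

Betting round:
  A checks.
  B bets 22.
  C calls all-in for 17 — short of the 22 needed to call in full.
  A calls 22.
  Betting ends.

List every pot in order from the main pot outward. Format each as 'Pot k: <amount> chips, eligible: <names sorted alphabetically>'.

Contributions: A=22, B=22, C=17
Pot levels (distinct totals of non-folded players): 17, 22
Layer 1-17: 17 each from A, B, C = 17*3 = 51 chips; eligible A, B, C
Layer 18-22: 5 each from A, B = 5*2 = 10 chips; eligible A, B

Pot 1: 51 chips, eligible: A, B, C
Pot 2: 10 chips, eligible: A, B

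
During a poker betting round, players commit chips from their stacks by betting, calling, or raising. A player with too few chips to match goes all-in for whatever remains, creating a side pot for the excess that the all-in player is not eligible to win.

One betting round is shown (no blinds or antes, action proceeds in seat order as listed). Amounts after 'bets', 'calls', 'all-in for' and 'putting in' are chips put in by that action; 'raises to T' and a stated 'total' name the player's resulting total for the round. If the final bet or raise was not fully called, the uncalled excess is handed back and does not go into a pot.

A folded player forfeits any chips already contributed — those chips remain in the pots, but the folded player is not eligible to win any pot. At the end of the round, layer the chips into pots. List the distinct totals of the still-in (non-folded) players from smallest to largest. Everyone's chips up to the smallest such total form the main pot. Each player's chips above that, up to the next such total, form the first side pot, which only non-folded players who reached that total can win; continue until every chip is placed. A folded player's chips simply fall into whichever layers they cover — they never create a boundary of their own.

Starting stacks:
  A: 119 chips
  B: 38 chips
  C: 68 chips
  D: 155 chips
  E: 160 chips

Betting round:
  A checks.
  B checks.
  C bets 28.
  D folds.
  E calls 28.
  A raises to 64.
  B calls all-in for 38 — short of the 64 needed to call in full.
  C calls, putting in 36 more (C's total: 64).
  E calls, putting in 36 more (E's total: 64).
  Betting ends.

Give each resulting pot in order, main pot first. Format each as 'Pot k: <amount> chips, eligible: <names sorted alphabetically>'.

Pot 1: 152 chips, eligible: A, B, C, E
Pot 2: 78 chips, eligible: A, C, E

Derivation:
Contributions: A=64, B=38, C=64, E=64
Folded: D
Pot levels (distinct totals of non-folded players): 38, 64
Layer 1-38: 38 each from A, B, C, E = 38*4 = 152 chips; eligible A, B, C, E
Layer 39-64: 26 each from A, C, E = 26*3 = 78 chips; eligible A, C, E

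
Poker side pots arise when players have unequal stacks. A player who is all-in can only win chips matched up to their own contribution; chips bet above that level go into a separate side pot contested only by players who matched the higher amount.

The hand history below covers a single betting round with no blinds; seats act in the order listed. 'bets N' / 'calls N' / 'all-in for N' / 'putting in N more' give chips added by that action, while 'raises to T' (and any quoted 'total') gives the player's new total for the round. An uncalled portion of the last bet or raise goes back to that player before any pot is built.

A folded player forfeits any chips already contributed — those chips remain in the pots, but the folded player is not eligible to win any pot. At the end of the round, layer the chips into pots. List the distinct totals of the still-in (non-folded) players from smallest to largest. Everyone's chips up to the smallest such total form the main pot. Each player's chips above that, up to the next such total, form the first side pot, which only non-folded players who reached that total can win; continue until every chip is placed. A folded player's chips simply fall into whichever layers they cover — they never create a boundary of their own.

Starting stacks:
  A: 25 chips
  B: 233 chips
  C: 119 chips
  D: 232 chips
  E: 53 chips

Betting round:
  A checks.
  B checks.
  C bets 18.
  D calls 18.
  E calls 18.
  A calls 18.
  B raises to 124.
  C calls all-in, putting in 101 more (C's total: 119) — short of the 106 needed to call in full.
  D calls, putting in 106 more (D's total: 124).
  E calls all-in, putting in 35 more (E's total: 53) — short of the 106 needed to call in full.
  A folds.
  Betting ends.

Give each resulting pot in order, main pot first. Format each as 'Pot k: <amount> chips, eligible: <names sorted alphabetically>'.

Pot 1: 230 chips, eligible: B, C, D, E
Pot 2: 198 chips, eligible: B, C, D
Pot 3: 10 chips, eligible: B, D

Derivation:
Contributions: A=18, B=124, C=119, D=124, E=53
Folded: A
Pot levels (distinct totals of non-folded players): 53, 119, 124
Layer 1-53: A 18 + B 53 + C 53 + D 53 + E 53 = 230 chips; eligible B, C, D, E
Layer 54-119: 66 each from B, C, D = 66*3 = 198 chips; eligible B, C, D
Layer 120-124: 5 each from B, D = 5*2 = 10 chips; eligible B, D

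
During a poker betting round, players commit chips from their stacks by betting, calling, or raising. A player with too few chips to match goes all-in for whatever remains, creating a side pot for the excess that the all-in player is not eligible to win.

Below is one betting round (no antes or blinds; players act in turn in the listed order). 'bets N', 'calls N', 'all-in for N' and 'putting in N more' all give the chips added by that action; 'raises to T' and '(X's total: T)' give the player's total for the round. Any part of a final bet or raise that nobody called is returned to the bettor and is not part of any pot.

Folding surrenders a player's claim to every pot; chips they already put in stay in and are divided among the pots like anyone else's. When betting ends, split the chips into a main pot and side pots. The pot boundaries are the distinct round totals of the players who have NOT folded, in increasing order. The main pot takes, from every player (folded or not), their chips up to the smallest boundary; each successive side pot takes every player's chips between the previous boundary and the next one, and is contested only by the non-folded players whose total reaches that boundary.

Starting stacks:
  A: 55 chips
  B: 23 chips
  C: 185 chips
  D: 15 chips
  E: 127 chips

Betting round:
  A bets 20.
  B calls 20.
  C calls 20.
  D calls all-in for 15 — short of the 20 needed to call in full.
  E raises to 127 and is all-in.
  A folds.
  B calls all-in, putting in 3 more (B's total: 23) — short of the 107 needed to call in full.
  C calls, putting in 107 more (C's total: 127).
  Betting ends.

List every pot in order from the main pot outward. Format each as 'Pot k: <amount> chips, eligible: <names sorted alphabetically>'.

Contributions: A=20, B=23, C=127, D=15, E=127
Folded: A
Pot levels (distinct totals of non-folded players): 15, 23, 127
Layer 1-15: 15 each from A, B, C, D, E = 15*5 = 75 chips; eligible B, C, D, E
Layer 16-23: A 5 + B 8 + C 8 + E 8 = 29 chips; eligible B, C, E
Layer 24-127: 104 each from C, E = 104*2 = 208 chips; eligible C, E

Pot 1: 75 chips, eligible: B, C, D, E
Pot 2: 29 chips, eligible: B, C, E
Pot 3: 208 chips, eligible: C, E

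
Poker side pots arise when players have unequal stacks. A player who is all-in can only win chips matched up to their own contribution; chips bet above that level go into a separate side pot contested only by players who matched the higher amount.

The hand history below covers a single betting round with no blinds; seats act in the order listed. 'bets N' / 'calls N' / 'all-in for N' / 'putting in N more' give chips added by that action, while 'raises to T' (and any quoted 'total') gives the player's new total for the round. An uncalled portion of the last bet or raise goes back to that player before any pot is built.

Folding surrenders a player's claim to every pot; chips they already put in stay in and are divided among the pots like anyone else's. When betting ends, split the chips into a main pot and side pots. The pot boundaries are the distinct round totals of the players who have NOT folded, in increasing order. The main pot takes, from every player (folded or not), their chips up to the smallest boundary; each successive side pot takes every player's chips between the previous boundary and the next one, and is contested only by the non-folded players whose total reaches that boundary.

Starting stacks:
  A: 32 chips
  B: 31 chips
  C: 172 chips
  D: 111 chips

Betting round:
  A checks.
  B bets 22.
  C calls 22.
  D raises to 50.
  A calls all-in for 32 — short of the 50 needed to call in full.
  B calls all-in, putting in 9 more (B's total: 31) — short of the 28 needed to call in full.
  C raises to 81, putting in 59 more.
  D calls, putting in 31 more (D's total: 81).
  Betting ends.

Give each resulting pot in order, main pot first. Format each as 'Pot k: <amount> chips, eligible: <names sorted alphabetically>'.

Contributions: A=32, B=31, C=81, D=81
Pot levels (distinct totals of non-folded players): 31, 32, 81
Layer 1-31: 31 each from A, B, C, D = 31*4 = 124 chips; eligible A, B, C, D
Layer 32-32: 1 each from A, C, D = 1*3 = 3 chips; eligible A, C, D
Layer 33-81: 49 each from C, D = 49*2 = 98 chips; eligible C, D

Pot 1: 124 chips, eligible: A, B, C, D
Pot 2: 3 chips, eligible: A, C, D
Pot 3: 98 chips, eligible: C, D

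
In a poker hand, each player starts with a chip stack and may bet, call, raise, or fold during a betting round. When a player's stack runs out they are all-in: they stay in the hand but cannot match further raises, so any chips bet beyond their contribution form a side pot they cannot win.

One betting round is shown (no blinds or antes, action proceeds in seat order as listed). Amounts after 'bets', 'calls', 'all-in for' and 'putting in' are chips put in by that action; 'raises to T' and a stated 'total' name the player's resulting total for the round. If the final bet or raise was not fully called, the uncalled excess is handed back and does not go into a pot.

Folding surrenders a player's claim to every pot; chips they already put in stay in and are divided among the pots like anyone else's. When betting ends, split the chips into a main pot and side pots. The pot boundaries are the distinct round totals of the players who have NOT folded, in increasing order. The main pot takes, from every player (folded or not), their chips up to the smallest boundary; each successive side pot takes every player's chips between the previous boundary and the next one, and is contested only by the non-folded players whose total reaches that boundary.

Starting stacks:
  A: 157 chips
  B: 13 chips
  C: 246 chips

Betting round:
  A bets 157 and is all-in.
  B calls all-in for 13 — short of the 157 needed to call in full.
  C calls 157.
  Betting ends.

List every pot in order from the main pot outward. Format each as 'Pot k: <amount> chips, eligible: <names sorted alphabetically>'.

Contributions: A=157, B=13, C=157
Pot levels (distinct totals of non-folded players): 13, 157
Layer 1-13: 13 each from A, B, C = 13*3 = 39 chips; eligible A, B, C
Layer 14-157: 144 each from A, C = 144*2 = 288 chips; eligible A, C

Pot 1: 39 chips, eligible: A, B, C
Pot 2: 288 chips, eligible: A, C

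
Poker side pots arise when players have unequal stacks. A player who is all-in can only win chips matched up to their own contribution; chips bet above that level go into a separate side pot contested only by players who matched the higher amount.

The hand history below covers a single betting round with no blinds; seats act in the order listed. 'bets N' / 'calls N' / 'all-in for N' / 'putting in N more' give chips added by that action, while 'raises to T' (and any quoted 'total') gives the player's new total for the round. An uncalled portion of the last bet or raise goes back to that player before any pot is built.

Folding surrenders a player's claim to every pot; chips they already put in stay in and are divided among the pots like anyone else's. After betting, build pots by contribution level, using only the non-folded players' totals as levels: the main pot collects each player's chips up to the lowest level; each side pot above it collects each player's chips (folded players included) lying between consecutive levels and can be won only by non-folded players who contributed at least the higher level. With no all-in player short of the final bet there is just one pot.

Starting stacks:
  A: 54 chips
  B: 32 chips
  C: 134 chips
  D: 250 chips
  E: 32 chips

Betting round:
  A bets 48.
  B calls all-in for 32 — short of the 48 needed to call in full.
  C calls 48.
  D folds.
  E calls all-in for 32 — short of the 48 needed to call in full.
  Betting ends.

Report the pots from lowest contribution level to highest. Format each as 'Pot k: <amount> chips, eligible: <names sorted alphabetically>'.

Contributions: A=48, B=32, C=48, E=32
Folded: D
Pot levels (distinct totals of non-folded players): 32, 48
Layer 1-32: 32 each from A, B, C, E = 32*4 = 128 chips; eligible A, B, C, E
Layer 33-48: 16 each from A, C = 16*2 = 32 chips; eligible A, C

Pot 1: 128 chips, eligible: A, B, C, E
Pot 2: 32 chips, eligible: A, C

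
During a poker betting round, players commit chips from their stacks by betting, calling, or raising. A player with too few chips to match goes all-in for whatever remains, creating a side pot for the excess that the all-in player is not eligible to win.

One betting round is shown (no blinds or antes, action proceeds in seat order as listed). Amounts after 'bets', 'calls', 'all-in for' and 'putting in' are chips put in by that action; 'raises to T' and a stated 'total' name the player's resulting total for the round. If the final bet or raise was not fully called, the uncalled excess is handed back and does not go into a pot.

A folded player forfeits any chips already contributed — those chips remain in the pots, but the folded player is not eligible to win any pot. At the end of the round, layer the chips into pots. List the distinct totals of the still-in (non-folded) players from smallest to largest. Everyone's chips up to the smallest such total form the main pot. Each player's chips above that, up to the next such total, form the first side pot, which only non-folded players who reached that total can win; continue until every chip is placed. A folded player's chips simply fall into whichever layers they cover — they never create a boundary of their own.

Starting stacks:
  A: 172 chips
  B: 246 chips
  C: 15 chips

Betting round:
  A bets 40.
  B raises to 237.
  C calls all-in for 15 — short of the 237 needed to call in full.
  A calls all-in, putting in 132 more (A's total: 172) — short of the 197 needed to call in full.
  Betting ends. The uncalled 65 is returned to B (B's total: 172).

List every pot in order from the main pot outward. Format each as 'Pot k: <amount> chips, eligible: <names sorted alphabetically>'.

Pot 1: 45 chips, eligible: A, B, C
Pot 2: 314 chips, eligible: A, B

Derivation:
Contributions (after 65 returned to B): A=172, B=172, C=15
Pot levels (distinct totals of non-folded players): 15, 172
Layer 1-15: 15 each from A, B, C = 15*3 = 45 chips; eligible A, B, C
Layer 16-172: 157 each from A, B = 157*2 = 314 chips; eligible A, B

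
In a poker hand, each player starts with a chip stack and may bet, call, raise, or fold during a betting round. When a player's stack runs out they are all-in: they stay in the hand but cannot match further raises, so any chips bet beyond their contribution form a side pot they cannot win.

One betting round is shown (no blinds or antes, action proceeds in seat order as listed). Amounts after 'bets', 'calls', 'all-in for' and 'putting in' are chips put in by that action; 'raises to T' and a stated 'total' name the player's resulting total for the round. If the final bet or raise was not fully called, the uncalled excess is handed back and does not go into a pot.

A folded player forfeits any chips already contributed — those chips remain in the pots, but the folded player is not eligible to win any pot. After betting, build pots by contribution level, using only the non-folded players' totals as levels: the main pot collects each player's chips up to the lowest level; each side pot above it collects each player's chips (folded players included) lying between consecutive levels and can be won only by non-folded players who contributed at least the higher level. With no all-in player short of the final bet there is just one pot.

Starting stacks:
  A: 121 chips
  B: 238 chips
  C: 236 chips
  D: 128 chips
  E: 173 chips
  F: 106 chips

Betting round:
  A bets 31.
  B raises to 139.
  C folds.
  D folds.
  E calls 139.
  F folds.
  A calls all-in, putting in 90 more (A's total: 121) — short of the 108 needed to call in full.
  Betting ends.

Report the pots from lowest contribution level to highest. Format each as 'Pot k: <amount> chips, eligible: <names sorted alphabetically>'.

Contributions: A=121, B=139, E=139
Folded: C, D, F
Pot levels (distinct totals of non-folded players): 121, 139
Layer 1-121: 121 each from A, B, E = 121*3 = 363 chips; eligible A, B, E
Layer 122-139: 18 each from B, E = 18*2 = 36 chips; eligible B, E

Pot 1: 363 chips, eligible: A, B, E
Pot 2: 36 chips, eligible: B, E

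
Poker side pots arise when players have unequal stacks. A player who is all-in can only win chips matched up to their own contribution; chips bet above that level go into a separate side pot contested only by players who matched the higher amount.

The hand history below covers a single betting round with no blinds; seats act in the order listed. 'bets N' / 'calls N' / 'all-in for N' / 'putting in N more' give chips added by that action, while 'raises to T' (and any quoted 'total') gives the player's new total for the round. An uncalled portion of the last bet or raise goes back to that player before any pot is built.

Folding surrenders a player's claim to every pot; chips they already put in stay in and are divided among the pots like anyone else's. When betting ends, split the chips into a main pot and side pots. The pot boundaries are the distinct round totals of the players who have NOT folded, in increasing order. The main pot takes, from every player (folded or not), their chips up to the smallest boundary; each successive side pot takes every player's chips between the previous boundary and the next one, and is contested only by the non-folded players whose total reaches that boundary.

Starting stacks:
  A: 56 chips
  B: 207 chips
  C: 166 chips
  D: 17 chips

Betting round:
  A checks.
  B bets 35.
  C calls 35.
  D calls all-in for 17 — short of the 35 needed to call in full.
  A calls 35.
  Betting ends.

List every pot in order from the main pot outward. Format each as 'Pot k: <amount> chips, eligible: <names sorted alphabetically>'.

Contributions: A=35, B=35, C=35, D=17
Pot levels (distinct totals of non-folded players): 17, 35
Layer 1-17: 17 each from A, B, C, D = 17*4 = 68 chips; eligible A, B, C, D
Layer 18-35: 18 each from A, B, C = 18*3 = 54 chips; eligible A, B, C

Pot 1: 68 chips, eligible: A, B, C, D
Pot 2: 54 chips, eligible: A, B, C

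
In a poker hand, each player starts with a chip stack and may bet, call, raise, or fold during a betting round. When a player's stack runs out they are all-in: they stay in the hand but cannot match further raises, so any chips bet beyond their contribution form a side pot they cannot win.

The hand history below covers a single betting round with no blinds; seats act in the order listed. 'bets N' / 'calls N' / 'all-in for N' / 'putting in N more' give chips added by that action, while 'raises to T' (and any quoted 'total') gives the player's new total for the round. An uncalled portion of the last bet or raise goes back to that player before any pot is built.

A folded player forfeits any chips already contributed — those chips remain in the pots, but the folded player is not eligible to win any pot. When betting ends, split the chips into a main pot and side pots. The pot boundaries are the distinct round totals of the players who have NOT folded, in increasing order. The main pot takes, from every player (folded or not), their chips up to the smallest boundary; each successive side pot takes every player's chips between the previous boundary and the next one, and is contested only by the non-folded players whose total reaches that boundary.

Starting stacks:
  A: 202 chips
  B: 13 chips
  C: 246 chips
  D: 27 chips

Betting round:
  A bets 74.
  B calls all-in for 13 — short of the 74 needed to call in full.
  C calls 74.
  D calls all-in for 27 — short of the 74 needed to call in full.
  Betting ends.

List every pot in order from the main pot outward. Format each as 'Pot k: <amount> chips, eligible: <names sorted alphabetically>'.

Pot 1: 52 chips, eligible: A, B, C, D
Pot 2: 42 chips, eligible: A, C, D
Pot 3: 94 chips, eligible: A, C

Derivation:
Contributions: A=74, B=13, C=74, D=27
Pot levels (distinct totals of non-folded players): 13, 27, 74
Layer 1-13: 13 each from A, B, C, D = 13*4 = 52 chips; eligible A, B, C, D
Layer 14-27: 14 each from A, C, D = 14*3 = 42 chips; eligible A, C, D
Layer 28-74: 47 each from A, C = 47*2 = 94 chips; eligible A, C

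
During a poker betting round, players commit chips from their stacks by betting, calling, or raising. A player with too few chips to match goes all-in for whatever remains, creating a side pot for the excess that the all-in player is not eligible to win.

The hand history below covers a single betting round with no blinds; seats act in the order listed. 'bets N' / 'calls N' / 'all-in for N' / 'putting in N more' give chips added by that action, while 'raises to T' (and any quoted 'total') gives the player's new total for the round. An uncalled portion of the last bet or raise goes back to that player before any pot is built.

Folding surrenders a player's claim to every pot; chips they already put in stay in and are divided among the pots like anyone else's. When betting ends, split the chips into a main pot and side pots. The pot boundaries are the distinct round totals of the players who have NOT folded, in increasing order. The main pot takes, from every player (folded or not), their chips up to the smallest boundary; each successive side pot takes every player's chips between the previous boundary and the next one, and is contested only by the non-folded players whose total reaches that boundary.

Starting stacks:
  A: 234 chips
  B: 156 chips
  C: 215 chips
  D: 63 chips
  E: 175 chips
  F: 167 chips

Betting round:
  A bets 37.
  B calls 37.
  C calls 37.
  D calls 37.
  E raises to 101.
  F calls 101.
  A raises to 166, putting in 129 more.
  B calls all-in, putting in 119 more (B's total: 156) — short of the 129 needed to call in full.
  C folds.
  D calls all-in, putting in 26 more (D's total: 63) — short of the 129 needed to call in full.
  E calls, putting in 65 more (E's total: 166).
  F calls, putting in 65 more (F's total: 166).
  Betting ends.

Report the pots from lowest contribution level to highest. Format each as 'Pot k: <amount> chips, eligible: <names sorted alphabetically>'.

Contributions: A=166, B=156, C=37, D=63, E=166, F=166
Folded: C
Pot levels (distinct totals of non-folded players): 63, 156, 166
Layer 1-63: A 63 + B 63 + C 37 + D 63 + E 63 + F 63 = 352 chips; eligible A, B, D, E, F
Layer 64-156: 93 each from A, B, E, F = 93*4 = 372 chips; eligible A, B, E, F
Layer 157-166: 10 each from A, E, F = 10*3 = 30 chips; eligible A, E, F

Pot 1: 352 chips, eligible: A, B, D, E, F
Pot 2: 372 chips, eligible: A, B, E, F
Pot 3: 30 chips, eligible: A, E, F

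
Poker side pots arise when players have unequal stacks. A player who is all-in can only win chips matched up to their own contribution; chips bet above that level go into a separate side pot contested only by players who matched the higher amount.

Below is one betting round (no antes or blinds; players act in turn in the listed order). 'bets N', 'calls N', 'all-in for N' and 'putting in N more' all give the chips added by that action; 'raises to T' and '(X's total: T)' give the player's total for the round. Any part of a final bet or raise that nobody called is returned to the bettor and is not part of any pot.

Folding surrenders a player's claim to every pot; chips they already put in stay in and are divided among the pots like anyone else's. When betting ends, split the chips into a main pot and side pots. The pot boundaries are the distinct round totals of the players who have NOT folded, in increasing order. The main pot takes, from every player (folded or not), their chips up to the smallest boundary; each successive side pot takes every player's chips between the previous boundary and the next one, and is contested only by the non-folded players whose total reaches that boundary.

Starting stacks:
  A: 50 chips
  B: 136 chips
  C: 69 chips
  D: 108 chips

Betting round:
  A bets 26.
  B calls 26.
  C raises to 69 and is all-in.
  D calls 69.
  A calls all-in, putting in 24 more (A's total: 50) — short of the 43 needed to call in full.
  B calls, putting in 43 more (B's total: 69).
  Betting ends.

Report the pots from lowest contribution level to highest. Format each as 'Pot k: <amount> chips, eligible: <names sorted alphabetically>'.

Pot 1: 200 chips, eligible: A, B, C, D
Pot 2: 57 chips, eligible: B, C, D

Derivation:
Contributions: A=50, B=69, C=69, D=69
Pot levels (distinct totals of non-folded players): 50, 69
Layer 1-50: 50 each from A, B, C, D = 50*4 = 200 chips; eligible A, B, C, D
Layer 51-69: 19 each from B, C, D = 19*3 = 57 chips; eligible B, C, D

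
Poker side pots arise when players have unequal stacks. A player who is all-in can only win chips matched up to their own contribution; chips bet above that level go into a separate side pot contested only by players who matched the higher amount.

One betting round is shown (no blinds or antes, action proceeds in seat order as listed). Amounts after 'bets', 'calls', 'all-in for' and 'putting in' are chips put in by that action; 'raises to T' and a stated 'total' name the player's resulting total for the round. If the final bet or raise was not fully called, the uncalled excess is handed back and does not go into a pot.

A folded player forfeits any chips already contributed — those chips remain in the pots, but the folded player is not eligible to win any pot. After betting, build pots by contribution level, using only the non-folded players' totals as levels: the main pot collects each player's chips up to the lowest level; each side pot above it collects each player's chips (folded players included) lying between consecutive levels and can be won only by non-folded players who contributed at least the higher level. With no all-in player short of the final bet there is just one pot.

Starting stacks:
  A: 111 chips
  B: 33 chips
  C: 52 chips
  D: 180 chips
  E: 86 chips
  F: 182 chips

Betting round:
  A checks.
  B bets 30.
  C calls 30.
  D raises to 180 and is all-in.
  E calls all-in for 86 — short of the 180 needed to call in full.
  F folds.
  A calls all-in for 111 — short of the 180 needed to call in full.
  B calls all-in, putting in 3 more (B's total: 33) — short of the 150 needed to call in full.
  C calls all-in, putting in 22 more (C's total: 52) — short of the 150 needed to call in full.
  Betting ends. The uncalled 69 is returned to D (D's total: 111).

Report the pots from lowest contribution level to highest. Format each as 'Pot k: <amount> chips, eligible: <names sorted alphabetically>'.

Contributions (after 69 returned to D): A=111, B=33, C=52, D=111, E=86
Folded: F
Pot levels (distinct totals of non-folded players): 33, 52, 86, 111
Layer 1-33: 33 each from A, B, C, D, E = 33*5 = 165 chips; eligible A, B, C, D, E
Layer 34-52: 19 each from A, C, D, E = 19*4 = 76 chips; eligible A, C, D, E
Layer 53-86: 34 each from A, D, E = 34*3 = 102 chips; eligible A, D, E
Layer 87-111: 25 each from A, D = 25*2 = 50 chips; eligible A, D

Pot 1: 165 chips, eligible: A, B, C, D, E
Pot 2: 76 chips, eligible: A, C, D, E
Pot 3: 102 chips, eligible: A, D, E
Pot 4: 50 chips, eligible: A, D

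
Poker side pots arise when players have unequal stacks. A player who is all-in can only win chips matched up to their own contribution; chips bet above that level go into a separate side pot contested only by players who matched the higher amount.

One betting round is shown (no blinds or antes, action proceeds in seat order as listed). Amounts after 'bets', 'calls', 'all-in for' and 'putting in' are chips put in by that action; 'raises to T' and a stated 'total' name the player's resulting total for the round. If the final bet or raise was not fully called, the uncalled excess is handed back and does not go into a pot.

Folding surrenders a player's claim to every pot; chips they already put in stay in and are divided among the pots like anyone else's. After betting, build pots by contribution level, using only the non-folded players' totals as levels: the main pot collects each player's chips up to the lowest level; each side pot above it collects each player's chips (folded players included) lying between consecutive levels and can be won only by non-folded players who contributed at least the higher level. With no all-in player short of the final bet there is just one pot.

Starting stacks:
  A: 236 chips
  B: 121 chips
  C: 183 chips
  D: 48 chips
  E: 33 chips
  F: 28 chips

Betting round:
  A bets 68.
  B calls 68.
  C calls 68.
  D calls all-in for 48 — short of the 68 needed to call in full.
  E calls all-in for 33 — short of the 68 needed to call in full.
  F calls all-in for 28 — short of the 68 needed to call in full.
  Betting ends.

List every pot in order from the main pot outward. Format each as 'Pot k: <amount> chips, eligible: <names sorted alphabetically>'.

Pot 1: 168 chips, eligible: A, B, C, D, E, F
Pot 2: 25 chips, eligible: A, B, C, D, E
Pot 3: 60 chips, eligible: A, B, C, D
Pot 4: 60 chips, eligible: A, B, C

Derivation:
Contributions: A=68, B=68, C=68, D=48, E=33, F=28
Pot levels (distinct totals of non-folded players): 28, 33, 48, 68
Layer 1-28: 28 each from A, B, C, D, E, F = 28*6 = 168 chips; eligible A, B, C, D, E, F
Layer 29-33: 5 each from A, B, C, D, E = 5*5 = 25 chips; eligible A, B, C, D, E
Layer 34-48: 15 each from A, B, C, D = 15*4 = 60 chips; eligible A, B, C, D
Layer 49-68: 20 each from A, B, C = 20*3 = 60 chips; eligible A, B, C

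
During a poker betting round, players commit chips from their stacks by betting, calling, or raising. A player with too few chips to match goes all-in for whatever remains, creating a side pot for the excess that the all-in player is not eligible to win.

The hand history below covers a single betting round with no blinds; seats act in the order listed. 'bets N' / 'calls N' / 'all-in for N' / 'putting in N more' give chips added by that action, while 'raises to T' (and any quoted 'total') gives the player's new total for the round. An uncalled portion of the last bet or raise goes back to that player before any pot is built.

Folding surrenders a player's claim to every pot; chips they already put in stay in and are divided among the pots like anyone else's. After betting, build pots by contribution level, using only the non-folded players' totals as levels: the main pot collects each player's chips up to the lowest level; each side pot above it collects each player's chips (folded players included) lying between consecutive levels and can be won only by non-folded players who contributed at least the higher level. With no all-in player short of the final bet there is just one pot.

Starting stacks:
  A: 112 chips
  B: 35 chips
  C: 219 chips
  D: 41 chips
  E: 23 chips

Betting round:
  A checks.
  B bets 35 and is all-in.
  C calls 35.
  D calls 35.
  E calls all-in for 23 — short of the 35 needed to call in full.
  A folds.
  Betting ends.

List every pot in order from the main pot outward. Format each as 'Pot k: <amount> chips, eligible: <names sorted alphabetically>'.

Pot 1: 92 chips, eligible: B, C, D, E
Pot 2: 36 chips, eligible: B, C, D

Derivation:
Contributions: B=35, C=35, D=35, E=23
Folded: A
Pot levels (distinct totals of non-folded players): 23, 35
Layer 1-23: 23 each from B, C, D, E = 23*4 = 92 chips; eligible B, C, D, E
Layer 24-35: 12 each from B, C, D = 12*3 = 36 chips; eligible B, C, D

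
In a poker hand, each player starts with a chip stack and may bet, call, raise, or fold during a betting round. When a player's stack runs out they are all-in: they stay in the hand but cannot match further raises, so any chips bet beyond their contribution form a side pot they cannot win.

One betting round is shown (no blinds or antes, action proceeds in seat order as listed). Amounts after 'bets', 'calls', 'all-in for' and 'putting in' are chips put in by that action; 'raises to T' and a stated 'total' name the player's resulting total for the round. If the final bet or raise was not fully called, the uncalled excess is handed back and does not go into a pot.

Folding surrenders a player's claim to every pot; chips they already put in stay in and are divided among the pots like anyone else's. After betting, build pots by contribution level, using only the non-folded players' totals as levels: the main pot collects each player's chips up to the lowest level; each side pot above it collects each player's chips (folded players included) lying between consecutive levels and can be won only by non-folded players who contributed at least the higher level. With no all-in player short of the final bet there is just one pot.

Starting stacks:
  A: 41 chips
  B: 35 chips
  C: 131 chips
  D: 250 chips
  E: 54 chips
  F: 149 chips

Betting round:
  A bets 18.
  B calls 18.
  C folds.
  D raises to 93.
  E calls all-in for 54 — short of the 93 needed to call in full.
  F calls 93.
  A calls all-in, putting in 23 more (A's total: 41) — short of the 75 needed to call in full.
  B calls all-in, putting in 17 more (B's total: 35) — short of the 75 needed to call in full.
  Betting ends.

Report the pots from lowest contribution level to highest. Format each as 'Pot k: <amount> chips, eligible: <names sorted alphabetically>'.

Contributions: A=41, B=35, D=93, E=54, F=93
Folded: C
Pot levels (distinct totals of non-folded players): 35, 41, 54, 93
Layer 1-35: 35 each from A, B, D, E, F = 35*5 = 175 chips; eligible A, B, D, E, F
Layer 36-41: 6 each from A, D, E, F = 6*4 = 24 chips; eligible A, D, E, F
Layer 42-54: 13 each from D, E, F = 13*3 = 39 chips; eligible D, E, F
Layer 55-93: 39 each from D, F = 39*2 = 78 chips; eligible D, F

Pot 1: 175 chips, eligible: A, B, D, E, F
Pot 2: 24 chips, eligible: A, D, E, F
Pot 3: 39 chips, eligible: D, E, F
Pot 4: 78 chips, eligible: D, F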